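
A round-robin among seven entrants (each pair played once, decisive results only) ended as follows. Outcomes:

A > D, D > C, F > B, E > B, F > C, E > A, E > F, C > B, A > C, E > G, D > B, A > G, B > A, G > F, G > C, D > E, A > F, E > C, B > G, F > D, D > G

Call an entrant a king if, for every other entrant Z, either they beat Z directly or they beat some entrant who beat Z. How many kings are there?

4

A reaches everyone (king).
B cannot reach E in two steps.
C cannot reach D, E, F in two steps.
D reaches everyone (king).
E reaches everyone (king).
F reaches everyone (king).
G cannot reach A, E in two steps.
Kings: A, D, E, F — 4.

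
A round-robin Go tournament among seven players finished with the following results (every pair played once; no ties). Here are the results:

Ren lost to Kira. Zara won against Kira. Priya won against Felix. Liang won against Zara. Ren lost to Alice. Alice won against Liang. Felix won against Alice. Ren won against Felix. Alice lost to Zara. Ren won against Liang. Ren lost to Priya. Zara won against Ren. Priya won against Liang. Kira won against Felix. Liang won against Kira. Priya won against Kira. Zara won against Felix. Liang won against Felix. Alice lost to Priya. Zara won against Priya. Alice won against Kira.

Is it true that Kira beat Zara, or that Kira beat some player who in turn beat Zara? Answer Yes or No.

No

Kira did not beat Zara directly.
Kira beat Ren, Felix, but each of them lost to Zara. No two-step path.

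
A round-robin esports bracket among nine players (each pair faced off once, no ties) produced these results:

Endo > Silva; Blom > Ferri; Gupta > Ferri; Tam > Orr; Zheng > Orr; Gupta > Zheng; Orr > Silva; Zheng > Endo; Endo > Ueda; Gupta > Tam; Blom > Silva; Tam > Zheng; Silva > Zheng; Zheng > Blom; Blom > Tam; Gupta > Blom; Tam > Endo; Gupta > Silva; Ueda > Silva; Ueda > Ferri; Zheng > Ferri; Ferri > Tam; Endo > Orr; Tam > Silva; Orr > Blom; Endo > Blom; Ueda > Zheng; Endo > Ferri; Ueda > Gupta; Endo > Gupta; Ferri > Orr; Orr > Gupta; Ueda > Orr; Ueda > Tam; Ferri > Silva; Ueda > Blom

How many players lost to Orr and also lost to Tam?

1

Orr beat: Blom, Gupta, Silva.
Tam beat: Orr, Endo, Zheng, Silva.
Both beat: Silva — 1.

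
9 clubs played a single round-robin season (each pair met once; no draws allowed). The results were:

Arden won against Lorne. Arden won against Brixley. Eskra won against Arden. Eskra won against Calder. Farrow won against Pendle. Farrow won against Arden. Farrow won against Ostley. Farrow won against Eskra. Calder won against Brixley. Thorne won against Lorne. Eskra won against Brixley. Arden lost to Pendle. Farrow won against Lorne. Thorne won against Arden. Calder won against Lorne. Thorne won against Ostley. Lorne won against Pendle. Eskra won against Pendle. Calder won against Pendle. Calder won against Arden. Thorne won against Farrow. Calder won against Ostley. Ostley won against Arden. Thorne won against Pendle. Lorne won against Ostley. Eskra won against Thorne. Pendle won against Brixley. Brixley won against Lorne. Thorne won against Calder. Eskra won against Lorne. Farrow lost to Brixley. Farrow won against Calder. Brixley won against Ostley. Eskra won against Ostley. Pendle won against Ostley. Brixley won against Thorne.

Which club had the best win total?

Eskra

Win totals: Calder 5, Brixley 4, Eskra 7, Thorne 6, Ostley 1, Arden 2, Farrow 6, Lorne 2, Pendle 3.
Eskra leads with 7 wins (next highest: 6).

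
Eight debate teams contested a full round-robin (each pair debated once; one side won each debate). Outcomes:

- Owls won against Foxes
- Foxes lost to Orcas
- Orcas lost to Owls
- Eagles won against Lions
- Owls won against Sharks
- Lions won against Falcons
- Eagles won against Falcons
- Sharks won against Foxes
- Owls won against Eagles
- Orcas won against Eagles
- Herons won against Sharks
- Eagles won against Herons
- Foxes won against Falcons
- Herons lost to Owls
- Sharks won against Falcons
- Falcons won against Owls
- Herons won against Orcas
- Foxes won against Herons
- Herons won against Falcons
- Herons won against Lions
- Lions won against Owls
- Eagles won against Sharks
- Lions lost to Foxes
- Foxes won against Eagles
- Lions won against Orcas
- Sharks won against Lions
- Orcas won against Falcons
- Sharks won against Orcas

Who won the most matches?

Owls

Win totals: Owls 5, Lions 3, Eagles 4, Sharks 4, Foxes 4, Herons 4, Orcas 3, Falcons 1.
Owls leads with 5 wins (next highest: 4).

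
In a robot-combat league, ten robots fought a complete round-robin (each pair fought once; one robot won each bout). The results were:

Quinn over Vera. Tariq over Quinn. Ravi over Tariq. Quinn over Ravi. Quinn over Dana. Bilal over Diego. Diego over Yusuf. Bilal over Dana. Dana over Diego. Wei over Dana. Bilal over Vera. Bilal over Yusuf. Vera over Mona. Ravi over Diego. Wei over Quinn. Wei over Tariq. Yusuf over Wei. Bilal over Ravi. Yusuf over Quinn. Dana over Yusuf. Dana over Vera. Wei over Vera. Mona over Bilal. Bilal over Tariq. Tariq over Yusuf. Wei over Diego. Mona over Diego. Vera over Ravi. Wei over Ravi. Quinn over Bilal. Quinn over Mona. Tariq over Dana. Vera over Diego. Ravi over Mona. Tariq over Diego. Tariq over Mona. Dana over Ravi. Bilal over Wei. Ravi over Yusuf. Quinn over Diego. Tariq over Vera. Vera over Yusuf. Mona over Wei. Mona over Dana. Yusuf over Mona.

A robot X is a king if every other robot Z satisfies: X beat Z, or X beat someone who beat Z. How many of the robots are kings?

8

Bilal reaches everyone (king).
Mona reaches everyone (king).
Yusuf reaches everyone (king).
Dana cannot reach Bilal in two steps.
Tariq reaches everyone (king).
Wei reaches everyone (king).
Diego cannot reach Bilal, Dana, Tariq, Vera, Ravi in two steps.
Vera reaches everyone (king).
Quinn reaches everyone (king).
Ravi reaches everyone (king).
Kings: Bilal, Mona, Yusuf, Tariq, Wei, Vera, Quinn, Ravi — 8.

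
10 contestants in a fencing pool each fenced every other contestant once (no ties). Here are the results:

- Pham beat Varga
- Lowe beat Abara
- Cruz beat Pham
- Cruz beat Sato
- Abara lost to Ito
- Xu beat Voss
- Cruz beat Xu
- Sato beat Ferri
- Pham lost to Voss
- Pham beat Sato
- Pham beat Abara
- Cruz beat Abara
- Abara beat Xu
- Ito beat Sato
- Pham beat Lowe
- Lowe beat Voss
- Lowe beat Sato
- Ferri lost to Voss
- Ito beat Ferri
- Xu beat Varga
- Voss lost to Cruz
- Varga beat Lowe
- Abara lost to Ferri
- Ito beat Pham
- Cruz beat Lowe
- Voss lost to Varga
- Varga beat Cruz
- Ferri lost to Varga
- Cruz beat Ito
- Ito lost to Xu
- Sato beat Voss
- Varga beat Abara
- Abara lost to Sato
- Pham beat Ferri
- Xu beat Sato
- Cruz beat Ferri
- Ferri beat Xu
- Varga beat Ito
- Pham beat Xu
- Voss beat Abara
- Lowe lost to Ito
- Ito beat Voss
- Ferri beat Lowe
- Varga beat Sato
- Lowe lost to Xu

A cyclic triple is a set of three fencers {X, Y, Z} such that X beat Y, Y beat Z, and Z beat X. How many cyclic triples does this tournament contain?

Win totals: Abara 1, Sato 3, Ito 6, Cruz 8, Lowe 3, Varga 7, Xu 5, Voss 3, Pham 6, Ferri 3.
A fencer with w wins dominates both others in C(w,2) triples; summing gives 0 + 3 + 15 + 28 + 3 + 21 + 10 + 3 + 15 + 3 = 101 transitive triples.
Total triples C(10,3) = 120, so cyclic triples = 120 − 101 = 19.

19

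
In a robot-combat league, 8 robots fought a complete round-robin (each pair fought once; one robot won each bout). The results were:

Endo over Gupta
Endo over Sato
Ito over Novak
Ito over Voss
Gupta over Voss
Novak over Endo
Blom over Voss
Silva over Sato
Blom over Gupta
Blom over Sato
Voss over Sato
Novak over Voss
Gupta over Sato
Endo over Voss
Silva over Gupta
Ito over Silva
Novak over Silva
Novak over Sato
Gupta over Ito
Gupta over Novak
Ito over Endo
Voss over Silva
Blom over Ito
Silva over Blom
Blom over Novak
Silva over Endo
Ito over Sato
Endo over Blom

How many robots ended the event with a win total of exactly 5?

2

Win totals: Novak 4, Gupta 4, Blom 5, Sato 0, Voss 2, Endo 4, Silva 4, Ito 5.
Exactly 5: Blom, Ito — 2 robots.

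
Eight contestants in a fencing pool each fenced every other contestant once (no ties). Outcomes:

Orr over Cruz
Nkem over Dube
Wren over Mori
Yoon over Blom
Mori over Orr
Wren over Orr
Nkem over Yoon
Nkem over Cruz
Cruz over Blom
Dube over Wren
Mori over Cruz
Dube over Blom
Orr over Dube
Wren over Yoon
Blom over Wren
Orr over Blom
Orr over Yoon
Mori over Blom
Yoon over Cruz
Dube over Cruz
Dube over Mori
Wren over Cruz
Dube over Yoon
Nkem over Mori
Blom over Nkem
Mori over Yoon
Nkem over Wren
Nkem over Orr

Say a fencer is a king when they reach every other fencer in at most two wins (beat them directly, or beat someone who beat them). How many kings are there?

Blom reaches everyone (king).
Yoon cannot reach Mori, Dube, Orr in two steps.
Cruz cannot reach Yoon, Mori, Dube, Orr in two steps.
Mori reaches everyone (king).
Wren cannot reach Nkem in two steps.
Dube reaches everyone (king).
Nkem reaches everyone (king).
Orr reaches everyone (king).
Kings: Blom, Mori, Dube, Nkem, Orr — 5.

5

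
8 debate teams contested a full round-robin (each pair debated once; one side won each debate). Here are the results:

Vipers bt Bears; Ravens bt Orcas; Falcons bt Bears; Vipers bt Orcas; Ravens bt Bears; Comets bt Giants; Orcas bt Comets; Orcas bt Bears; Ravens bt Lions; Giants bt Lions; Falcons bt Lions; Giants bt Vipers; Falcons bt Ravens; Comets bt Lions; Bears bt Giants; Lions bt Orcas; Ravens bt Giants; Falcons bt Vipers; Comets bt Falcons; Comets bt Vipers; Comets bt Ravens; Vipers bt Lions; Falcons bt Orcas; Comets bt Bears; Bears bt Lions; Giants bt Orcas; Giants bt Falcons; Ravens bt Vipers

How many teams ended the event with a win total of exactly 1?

Win totals: Comets 6, Giants 4, Bears 2, Orcas 2, Ravens 5, Falcons 5, Lions 1, Vipers 3.
Exactly 1: Lions — 1 team.

1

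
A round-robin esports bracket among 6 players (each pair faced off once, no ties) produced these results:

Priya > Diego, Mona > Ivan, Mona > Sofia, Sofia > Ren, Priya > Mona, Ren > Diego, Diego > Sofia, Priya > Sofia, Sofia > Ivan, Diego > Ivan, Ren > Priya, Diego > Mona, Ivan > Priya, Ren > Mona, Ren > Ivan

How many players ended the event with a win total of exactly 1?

1

Win totals: Mona 2, Priya 3, Diego 3, Sofia 2, Ivan 1, Ren 4.
Exactly 1: Ivan — 1 player.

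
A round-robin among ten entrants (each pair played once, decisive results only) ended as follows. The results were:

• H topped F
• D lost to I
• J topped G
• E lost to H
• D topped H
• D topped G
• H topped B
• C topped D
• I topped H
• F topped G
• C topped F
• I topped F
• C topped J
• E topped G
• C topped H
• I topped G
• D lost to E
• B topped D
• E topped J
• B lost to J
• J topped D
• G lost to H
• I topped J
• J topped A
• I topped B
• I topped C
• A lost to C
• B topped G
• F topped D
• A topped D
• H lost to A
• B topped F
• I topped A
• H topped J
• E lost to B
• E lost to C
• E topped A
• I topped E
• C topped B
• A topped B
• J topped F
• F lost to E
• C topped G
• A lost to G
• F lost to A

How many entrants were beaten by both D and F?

D beat: G, H.
F beat: D, G.
Both beat: G — 1.

1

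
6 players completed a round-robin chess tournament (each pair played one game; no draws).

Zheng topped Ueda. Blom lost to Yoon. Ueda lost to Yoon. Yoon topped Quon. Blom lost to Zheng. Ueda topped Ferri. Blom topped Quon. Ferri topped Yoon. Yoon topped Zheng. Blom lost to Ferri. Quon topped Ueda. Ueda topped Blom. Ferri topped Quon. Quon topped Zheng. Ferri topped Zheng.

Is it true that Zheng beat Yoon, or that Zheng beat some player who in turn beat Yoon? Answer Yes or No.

Zheng did not beat Yoon directly.
Zheng beat Blom, Ueda, but each of them lost to Yoon. No two-step path.

No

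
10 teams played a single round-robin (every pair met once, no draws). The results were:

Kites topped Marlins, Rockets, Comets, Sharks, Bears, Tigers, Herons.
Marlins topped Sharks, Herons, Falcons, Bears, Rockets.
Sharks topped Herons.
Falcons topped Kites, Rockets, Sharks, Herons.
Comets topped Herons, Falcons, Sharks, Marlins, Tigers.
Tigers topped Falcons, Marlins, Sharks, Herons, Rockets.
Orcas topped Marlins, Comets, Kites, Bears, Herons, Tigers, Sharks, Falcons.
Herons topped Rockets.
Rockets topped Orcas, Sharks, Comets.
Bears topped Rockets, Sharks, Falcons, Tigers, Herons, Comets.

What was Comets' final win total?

Comets' results: beat Tigers, Sharks, Marlins, Falcons, Herons; lost to Rockets, Kites, Bears, Orcas.
That is 5 wins.

5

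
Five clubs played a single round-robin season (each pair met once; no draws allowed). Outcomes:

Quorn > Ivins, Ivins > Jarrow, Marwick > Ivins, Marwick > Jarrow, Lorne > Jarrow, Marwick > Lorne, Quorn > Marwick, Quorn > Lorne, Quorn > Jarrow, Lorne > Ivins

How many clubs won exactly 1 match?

Win totals: Marwick 3, Ivins 1, Jarrow 0, Quorn 4, Lorne 2.
Exactly 1: Ivins — 1 club.

1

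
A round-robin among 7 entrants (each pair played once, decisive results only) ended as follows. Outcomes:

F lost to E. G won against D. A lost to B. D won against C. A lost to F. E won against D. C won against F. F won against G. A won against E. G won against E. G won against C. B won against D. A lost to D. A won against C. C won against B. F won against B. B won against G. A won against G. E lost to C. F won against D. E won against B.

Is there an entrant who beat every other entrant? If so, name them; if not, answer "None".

None

Highest win total is F with 4 (out of 6 possible).
F lost to C, E, so no entrant went undefeated.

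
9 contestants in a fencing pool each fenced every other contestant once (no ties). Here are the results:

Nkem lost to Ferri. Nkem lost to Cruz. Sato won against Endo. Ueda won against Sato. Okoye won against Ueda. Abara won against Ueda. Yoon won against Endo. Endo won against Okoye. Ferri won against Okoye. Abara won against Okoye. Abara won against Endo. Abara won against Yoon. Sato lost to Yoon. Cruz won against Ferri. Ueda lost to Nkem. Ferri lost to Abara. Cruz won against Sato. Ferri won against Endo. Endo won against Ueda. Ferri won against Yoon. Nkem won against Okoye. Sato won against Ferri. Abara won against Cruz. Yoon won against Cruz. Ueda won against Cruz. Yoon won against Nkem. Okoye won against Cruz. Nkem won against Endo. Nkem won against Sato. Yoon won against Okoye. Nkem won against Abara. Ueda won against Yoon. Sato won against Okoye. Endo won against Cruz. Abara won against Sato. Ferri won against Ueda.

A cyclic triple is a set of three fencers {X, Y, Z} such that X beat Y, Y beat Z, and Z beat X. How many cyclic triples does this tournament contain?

20

Win totals: Abara 7, Endo 3, Cruz 3, Sato 3, Ferri 5, Okoye 2, Nkem 5, Ueda 3, Yoon 5.
A fencer with w wins dominates both others in C(w,2) triples; summing gives 21 + 3 + 3 + 3 + 10 + 1 + 10 + 3 + 10 = 64 transitive triples.
Total triples C(9,3) = 84, so cyclic triples = 84 − 64 = 20.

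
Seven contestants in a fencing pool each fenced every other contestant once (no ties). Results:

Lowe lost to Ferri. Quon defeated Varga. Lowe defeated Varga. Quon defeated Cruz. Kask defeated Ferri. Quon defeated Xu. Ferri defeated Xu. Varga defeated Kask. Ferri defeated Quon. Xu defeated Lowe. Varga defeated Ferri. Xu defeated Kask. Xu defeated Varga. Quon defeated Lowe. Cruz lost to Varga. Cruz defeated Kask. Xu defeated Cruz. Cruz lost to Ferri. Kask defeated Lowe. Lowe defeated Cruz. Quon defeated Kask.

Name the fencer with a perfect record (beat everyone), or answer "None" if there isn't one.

None

Highest win total is Quon with 5 (out of 6 possible).
Quon lost to Ferri, so no fencer went undefeated.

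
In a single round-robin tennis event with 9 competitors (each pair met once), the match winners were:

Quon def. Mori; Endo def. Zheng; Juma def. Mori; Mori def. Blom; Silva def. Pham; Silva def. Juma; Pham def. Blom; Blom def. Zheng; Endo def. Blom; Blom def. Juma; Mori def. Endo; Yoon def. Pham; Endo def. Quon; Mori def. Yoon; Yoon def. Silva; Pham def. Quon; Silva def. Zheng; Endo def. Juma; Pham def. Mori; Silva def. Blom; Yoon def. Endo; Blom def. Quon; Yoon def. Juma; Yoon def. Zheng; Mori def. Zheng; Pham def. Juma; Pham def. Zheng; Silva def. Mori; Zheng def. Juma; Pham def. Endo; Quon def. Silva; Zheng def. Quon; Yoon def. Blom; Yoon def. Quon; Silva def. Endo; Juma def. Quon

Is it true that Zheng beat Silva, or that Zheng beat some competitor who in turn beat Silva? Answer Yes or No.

Zheng did not beat Silva directly.
Zheng beat Quon, Juma. Of those, Quon beat Silva.

Yes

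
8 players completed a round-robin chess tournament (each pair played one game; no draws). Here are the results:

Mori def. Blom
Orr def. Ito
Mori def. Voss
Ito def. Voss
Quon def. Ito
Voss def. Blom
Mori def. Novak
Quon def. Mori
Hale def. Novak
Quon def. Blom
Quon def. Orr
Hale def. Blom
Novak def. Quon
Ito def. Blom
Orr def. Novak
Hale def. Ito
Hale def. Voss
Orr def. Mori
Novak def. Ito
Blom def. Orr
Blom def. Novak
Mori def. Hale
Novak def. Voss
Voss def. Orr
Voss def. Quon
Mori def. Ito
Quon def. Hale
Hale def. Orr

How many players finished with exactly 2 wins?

Win totals: Blom 2, Orr 3, Novak 3, Mori 5, Quon 5, Voss 3, Hale 5, Ito 2.
Exactly 2: Blom, Ito — 2 players.

2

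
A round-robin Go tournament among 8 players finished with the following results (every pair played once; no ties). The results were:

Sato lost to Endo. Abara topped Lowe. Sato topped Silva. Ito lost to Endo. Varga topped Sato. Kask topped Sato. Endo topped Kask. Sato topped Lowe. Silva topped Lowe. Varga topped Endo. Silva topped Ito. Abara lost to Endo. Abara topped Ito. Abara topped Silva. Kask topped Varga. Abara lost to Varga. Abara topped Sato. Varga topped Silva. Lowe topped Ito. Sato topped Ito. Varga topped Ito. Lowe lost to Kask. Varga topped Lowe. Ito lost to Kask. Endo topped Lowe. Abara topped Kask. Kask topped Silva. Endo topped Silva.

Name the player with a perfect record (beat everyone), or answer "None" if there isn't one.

None

Highest win total is Varga with 6 (out of 7 possible).
Varga lost to Kask, so no player went undefeated.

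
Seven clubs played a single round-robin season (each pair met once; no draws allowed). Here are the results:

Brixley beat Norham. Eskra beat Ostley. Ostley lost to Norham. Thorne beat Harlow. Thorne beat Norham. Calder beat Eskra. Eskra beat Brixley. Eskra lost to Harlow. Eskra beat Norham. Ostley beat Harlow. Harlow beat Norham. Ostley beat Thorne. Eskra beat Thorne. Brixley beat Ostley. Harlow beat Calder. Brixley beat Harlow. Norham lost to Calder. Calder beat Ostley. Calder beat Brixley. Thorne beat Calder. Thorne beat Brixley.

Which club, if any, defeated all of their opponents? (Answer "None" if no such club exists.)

None

Highest win total is Thorne with 4 (out of 6 possible).
Thorne lost to Eskra, Ostley, so no club went undefeated.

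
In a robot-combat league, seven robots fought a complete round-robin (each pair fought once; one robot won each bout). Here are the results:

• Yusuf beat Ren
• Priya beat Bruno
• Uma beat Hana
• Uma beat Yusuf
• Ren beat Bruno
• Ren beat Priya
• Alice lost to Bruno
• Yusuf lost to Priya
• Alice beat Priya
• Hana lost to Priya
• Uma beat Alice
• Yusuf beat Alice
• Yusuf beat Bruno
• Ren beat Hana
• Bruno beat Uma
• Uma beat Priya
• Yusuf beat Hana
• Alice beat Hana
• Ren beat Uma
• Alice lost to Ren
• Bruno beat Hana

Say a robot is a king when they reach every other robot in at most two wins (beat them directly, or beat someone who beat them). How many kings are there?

4

Priya reaches everyone (king).
Yusuf reaches everyone (king).
Hana cannot reach Priya, Yusuf, Ren, Bruno, Uma, Alice in two steps.
Ren reaches everyone (king).
Bruno cannot reach Ren in two steps.
Uma reaches everyone (king).
Alice cannot reach Ren, Uma in two steps.
Kings: Priya, Yusuf, Ren, Uma — 4.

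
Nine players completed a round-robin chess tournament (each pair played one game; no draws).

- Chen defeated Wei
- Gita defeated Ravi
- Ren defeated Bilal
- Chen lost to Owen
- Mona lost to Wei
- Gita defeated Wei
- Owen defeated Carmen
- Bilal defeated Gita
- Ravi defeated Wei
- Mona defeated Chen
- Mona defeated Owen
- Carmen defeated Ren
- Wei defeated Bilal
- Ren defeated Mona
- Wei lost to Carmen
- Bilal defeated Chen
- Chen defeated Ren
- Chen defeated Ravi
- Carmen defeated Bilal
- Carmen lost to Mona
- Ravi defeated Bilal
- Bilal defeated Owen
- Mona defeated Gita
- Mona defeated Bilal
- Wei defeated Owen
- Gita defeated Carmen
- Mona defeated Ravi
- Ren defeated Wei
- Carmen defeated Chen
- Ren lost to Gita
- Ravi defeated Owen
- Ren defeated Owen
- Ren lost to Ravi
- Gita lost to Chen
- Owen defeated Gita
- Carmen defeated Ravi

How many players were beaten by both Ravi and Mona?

2

Ravi beat: Wei, Ren, Owen, Bilal.
Mona beat: Ravi, Gita, Carmen, Chen, Owen, Bilal.
Both beat: Owen, Bilal — 2.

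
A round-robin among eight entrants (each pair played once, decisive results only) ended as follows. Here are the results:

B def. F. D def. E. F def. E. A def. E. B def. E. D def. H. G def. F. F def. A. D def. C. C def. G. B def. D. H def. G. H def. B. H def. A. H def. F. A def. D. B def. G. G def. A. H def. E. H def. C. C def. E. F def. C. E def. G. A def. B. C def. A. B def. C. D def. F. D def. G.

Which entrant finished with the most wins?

Win totals: A 3, B 5, C 3, D 5, E 1, F 3, G 2, H 6.
H leads with 6 wins (next highest: 5).

H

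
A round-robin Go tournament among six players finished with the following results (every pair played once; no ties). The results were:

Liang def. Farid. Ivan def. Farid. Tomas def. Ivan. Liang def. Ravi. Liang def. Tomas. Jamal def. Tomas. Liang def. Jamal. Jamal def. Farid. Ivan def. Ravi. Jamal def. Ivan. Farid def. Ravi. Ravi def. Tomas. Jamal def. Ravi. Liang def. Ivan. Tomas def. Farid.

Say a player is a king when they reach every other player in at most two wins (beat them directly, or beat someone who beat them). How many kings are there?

1

Jamal cannot reach Liang in two steps.
Ravi cannot reach Jamal, Liang in two steps.
Liang reaches everyone (king).
Tomas cannot reach Jamal, Liang in two steps.
Ivan cannot reach Jamal, Liang in two steps.
Farid cannot reach Jamal, Liang, Ivan in two steps.
Kings: Liang — 1.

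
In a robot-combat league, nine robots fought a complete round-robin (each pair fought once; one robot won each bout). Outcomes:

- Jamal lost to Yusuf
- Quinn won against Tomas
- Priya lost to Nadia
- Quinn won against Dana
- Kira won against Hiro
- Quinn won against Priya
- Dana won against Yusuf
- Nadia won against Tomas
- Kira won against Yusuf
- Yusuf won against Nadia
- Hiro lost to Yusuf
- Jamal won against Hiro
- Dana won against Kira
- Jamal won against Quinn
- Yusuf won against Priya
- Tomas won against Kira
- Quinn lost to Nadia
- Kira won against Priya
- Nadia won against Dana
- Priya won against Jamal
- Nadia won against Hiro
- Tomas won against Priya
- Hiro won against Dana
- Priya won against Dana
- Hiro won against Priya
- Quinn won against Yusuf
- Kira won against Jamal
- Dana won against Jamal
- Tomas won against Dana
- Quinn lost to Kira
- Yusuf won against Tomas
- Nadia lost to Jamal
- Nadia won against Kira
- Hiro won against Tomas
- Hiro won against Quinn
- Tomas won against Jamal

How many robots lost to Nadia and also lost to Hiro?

Nadia beat: Kira, Priya, Dana, Hiro, Tomas, Quinn.
Hiro beat: Priya, Dana, Tomas, Quinn.
Both beat: Priya, Dana, Tomas, Quinn — 4.

4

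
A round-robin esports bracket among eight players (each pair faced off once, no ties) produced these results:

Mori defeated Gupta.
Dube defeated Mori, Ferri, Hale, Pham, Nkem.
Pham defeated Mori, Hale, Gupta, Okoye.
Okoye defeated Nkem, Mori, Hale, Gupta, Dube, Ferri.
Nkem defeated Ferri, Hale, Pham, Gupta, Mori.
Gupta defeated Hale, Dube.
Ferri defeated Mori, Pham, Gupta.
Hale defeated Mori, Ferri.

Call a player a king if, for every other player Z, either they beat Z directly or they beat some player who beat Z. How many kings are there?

4

Hale cannot reach Dube, Nkem, Okoye in two steps.
Mori cannot reach Ferri, Nkem, Pham, Okoye in two steps.
Ferri cannot reach Nkem in two steps.
Dube reaches everyone (king).
Nkem reaches everyone (king).
Pham reaches everyone (king).
Okoye reaches everyone (king).
Gupta cannot reach Okoye in two steps.
Kings: Dube, Nkem, Pham, Okoye — 4.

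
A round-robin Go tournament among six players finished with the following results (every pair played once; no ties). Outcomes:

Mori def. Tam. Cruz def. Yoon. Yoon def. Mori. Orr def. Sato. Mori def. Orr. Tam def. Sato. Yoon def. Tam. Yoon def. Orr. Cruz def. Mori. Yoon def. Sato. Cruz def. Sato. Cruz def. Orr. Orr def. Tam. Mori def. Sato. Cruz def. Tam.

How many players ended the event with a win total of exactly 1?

1

Win totals: Yoon 4, Mori 3, Tam 1, Sato 0, Orr 2, Cruz 5.
Exactly 1: Tam — 1 player.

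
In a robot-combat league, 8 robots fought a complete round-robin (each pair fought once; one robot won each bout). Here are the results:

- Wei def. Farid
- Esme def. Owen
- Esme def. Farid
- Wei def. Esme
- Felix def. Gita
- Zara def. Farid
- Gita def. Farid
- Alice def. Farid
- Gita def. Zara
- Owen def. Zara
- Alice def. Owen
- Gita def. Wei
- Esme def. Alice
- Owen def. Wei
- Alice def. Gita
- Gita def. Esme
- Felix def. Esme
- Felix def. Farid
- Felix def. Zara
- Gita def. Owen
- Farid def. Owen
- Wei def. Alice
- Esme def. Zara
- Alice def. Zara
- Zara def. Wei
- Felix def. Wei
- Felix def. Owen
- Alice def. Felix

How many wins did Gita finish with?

Gita's results: beat Farid, Zara, Owen, Esme, Wei; lost to Alice, Felix.
That is 5 wins.

5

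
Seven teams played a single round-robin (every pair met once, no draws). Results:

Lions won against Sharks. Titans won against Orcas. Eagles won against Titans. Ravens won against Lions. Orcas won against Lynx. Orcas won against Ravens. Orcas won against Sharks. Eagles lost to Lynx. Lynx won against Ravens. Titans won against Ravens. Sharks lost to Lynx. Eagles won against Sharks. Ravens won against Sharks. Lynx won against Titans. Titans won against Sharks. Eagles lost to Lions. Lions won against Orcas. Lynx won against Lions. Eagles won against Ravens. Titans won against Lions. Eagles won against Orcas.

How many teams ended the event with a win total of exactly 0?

Win totals: Titans 4, Orcas 3, Lions 3, Ravens 2, Lynx 5, Eagles 4, Sharks 0.
Exactly 0: Sharks — 1 team.

1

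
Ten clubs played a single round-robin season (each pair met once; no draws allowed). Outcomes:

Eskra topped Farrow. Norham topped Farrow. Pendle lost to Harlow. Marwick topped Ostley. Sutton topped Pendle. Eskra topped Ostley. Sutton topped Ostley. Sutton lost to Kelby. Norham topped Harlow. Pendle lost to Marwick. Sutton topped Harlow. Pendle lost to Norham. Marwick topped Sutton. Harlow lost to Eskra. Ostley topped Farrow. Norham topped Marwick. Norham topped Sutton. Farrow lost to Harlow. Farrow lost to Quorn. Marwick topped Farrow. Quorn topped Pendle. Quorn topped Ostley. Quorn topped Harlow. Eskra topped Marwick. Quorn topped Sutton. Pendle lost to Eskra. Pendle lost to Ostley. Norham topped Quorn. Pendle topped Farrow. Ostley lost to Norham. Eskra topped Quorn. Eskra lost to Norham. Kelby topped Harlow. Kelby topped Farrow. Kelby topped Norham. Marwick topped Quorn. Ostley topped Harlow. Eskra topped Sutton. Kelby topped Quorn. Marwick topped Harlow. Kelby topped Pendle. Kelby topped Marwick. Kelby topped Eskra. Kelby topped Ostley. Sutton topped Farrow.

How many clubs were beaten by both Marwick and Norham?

6

Marwick beat: Pendle, Farrow, Harlow, Ostley, Sutton, Quorn.
Norham beat: Pendle, Eskra, Farrow, Harlow, Ostley, Marwick, Sutton, Quorn.
Both beat: Pendle, Farrow, Harlow, Ostley, Sutton, Quorn — 6.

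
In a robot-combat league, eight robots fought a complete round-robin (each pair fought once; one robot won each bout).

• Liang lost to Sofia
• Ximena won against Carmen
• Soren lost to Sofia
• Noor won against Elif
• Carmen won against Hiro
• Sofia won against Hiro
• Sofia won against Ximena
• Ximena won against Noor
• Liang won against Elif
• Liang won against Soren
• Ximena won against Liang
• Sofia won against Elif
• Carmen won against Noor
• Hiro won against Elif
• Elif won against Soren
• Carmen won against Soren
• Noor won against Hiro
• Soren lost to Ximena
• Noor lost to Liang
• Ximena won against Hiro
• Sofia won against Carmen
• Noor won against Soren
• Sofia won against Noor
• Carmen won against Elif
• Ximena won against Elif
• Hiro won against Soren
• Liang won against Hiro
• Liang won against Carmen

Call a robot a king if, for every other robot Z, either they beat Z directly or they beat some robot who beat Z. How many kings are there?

Hiro cannot reach Sofia, Liang, Carmen, Noor, Ximena in two steps.
Elif cannot reach Hiro, Sofia, Liang, Carmen, Noor, Ximena in two steps.
Soren cannot reach Hiro, Elif, Sofia, Liang, Carmen, Noor, Ximena in two steps.
Sofia reaches everyone (king).
Liang cannot reach Sofia, Ximena in two steps.
Carmen cannot reach Sofia, Liang, Ximena in two steps.
Noor cannot reach Sofia, Liang, Carmen, Ximena in two steps.
Ximena cannot reach Sofia in two steps.
Kings: Sofia — 1.

1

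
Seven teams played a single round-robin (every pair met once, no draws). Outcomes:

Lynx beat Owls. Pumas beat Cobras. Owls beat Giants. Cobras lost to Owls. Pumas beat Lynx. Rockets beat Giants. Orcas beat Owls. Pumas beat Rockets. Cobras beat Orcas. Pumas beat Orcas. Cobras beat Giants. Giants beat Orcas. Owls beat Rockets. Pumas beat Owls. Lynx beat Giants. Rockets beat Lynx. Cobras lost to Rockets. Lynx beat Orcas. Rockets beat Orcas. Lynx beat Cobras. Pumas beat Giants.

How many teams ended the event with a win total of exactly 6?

1

Win totals: Owls 3, Pumas 6, Orcas 1, Lynx 4, Cobras 2, Rockets 4, Giants 1.
Exactly 6: Pumas — 1 team.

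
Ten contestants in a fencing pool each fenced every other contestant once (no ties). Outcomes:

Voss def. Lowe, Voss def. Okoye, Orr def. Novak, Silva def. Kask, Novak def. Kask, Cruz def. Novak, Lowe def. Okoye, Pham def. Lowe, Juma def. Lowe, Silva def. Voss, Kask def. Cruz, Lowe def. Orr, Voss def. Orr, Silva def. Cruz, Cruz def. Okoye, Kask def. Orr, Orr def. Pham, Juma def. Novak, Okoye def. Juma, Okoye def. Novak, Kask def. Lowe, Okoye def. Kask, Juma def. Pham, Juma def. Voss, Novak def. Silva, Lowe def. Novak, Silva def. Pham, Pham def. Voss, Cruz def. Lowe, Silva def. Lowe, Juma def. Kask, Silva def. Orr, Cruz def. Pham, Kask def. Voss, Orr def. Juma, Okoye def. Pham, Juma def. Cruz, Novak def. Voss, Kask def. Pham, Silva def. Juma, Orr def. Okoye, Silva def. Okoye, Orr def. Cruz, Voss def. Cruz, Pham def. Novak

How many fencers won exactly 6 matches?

Win totals: Novak 3, Orr 5, Juma 6, Silva 8, Cruz 4, Kask 5, Pham 3, Okoye 4, Lowe 3, Voss 4.
Exactly 6: Juma — 1 fencer.

1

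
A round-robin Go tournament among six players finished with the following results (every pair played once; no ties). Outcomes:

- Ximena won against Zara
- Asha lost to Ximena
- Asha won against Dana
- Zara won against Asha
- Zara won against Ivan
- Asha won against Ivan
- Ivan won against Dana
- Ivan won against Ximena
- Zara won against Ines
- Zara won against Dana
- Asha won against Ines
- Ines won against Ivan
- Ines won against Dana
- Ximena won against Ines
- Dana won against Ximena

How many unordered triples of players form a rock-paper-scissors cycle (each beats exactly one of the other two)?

6

Win totals: Zara 4, Ximena 3, Asha 3, Dana 1, Ivan 2, Ines 2.
A player with w wins dominates both others in C(w,2) triples; summing gives 6 + 3 + 3 + 0 + 1 + 1 = 14 transitive triples.
Total triples C(6,3) = 20, so cyclic triples = 20 − 14 = 6.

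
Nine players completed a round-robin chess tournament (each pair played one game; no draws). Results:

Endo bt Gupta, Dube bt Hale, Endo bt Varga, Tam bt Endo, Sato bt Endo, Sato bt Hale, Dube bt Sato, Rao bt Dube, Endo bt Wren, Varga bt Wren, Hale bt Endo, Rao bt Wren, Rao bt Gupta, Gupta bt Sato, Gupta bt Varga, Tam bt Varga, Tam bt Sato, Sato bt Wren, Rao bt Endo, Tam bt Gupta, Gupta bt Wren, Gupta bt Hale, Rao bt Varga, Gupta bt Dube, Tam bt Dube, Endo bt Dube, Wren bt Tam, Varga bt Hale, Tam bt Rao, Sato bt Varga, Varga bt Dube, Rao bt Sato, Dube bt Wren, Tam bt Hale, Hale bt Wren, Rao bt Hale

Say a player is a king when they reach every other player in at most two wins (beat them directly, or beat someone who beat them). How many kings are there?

3

Endo cannot reach Rao in two steps.
Wren reaches everyone (king).
Gupta cannot reach Rao in two steps.
Varga cannot reach Gupta, Rao in two steps.
Tam reaches everyone (king).
Dube cannot reach Gupta, Rao in two steps.
Hale cannot reach Rao, Sato in two steps.
Rao reaches everyone (king).
Sato cannot reach Rao in two steps.
Kings: Wren, Tam, Rao — 3.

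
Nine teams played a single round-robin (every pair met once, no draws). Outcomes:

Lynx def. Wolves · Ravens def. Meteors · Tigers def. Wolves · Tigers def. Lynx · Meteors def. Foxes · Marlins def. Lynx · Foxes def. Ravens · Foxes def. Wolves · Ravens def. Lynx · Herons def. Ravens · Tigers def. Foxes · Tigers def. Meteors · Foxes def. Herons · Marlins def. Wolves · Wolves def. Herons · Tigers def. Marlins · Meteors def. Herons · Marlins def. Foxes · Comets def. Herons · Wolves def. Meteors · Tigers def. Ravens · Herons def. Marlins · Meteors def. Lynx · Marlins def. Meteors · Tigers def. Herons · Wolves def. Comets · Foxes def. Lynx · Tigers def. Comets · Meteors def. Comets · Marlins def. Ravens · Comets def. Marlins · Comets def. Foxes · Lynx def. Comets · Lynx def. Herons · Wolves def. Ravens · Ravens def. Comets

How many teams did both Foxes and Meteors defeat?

Foxes beat: Ravens, Lynx, Herons, Wolves.
Meteors beat: Foxes, Lynx, Herons, Comets.
Both beat: Lynx, Herons — 2.

2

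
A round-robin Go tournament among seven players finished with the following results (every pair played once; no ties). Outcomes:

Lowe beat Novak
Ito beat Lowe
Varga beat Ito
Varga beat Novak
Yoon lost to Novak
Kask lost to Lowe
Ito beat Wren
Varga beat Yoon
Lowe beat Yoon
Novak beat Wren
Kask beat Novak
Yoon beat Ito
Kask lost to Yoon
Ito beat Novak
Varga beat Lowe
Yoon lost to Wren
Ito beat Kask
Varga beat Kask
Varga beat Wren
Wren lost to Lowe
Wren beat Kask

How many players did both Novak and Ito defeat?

1

Novak beat: Yoon, Wren.
Ito beat: Lowe, Kask, Novak, Wren.
Both beat: Wren — 1.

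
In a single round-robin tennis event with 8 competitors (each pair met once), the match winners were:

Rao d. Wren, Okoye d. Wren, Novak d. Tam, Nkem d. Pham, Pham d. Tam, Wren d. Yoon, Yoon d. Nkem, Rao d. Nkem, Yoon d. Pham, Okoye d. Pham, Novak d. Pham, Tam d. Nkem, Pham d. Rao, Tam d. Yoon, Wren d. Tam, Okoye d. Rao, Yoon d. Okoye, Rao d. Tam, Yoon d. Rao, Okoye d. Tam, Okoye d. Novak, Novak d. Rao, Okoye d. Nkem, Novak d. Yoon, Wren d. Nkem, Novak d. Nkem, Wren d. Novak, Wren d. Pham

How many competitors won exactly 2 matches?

2

Win totals: Novak 5, Rao 3, Wren 5, Yoon 4, Okoye 6, Tam 2, Nkem 1, Pham 2.
Exactly 2: Tam, Pham — 2 competitors.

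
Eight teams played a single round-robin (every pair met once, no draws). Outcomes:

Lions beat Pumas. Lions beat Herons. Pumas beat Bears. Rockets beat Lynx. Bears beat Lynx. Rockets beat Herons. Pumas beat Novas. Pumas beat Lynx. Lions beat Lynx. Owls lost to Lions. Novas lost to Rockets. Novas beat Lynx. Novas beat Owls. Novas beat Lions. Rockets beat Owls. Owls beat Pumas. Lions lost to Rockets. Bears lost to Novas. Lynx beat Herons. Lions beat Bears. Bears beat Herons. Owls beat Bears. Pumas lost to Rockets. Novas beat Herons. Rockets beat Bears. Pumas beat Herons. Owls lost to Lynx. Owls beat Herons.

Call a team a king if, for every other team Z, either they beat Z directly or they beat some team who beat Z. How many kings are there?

1

Lions cannot reach Rockets in two steps.
Novas cannot reach Rockets in two steps.
Lynx cannot reach Lions, Novas, Rockets in two steps.
Bears cannot reach Lions, Novas, Rockets, Pumas in two steps.
Rockets reaches everyone (king).
Pumas cannot reach Rockets in two steps.
Owls cannot reach Lions, Rockets in two steps.
Herons cannot reach Lions, Novas, Lynx, Bears, Rockets, Pumas, Owls in two steps.
Kings: Rockets — 1.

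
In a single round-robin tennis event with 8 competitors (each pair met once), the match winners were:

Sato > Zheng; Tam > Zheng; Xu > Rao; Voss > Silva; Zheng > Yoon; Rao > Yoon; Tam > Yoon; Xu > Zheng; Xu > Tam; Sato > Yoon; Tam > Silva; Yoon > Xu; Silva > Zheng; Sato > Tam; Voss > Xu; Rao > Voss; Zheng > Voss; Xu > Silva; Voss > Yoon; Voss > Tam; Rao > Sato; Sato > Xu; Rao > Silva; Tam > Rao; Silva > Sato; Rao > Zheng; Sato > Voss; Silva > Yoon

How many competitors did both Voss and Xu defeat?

2

Voss beat: Xu, Tam, Yoon, Silva.
Xu beat: Rao, Tam, Zheng, Silva.
Both beat: Tam, Silva — 2.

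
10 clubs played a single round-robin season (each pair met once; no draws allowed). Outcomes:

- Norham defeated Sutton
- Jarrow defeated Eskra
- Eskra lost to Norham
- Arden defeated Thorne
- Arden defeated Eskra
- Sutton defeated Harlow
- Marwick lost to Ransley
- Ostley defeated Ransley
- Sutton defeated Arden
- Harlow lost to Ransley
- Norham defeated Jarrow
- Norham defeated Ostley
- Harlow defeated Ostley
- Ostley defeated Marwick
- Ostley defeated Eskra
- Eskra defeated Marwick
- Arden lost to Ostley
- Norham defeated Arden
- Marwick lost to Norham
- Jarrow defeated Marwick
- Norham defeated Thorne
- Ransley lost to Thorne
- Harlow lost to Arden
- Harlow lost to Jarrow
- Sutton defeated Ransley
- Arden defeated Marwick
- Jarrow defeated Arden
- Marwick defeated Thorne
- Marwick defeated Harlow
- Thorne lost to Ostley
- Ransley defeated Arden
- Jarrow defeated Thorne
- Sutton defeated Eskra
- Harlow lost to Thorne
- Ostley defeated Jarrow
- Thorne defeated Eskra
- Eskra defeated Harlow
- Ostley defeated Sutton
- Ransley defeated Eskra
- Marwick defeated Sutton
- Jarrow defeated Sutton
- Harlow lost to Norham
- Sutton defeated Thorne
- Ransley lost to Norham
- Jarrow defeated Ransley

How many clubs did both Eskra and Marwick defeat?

Eskra beat: Marwick, Harlow.
Marwick beat: Thorne, Sutton, Harlow.
Both beat: Harlow — 1.

1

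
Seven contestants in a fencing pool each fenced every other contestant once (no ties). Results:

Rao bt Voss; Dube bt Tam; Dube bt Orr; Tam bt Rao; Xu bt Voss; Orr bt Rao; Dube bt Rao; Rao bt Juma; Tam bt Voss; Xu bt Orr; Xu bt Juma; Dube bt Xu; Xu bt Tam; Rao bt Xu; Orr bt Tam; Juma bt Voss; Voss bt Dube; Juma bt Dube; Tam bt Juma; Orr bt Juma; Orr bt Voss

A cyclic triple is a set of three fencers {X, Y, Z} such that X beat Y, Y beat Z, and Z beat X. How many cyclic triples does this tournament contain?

Win totals: Tam 3, Juma 2, Xu 4, Dube 4, Rao 3, Voss 1, Orr 4.
A fencer with w wins dominates both others in C(w,2) triples; summing gives 3 + 1 + 6 + 6 + 3 + 0 + 6 = 25 transitive triples.
Total triples C(7,3) = 35, so cyclic triples = 35 − 25 = 10.

10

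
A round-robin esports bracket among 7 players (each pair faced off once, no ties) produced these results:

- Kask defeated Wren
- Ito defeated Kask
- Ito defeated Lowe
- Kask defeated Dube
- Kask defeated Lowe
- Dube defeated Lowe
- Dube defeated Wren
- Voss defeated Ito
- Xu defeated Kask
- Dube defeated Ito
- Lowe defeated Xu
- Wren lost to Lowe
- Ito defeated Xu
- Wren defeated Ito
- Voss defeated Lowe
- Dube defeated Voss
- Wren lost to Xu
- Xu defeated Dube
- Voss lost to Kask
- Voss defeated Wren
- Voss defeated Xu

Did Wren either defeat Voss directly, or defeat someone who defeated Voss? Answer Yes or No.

Wren did not beat Voss directly.
Wren beat Ito, but each of them lost to Voss. No two-step path.

No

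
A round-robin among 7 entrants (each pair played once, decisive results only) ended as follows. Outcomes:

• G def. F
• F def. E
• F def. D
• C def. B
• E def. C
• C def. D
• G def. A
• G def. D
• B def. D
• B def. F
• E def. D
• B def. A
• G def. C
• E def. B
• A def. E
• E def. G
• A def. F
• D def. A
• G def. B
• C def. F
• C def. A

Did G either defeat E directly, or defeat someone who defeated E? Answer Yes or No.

G did not beat E directly.
G beat A, B, C, D, F. Of those, A beat E.

Yes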